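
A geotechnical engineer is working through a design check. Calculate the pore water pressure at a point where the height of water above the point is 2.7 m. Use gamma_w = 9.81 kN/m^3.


Using u = gamma_w * h_w
u = 9.81 * 2.7
u = 26.49 kPa


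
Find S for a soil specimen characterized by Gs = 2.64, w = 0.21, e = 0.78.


Result: 0.7108

Derivation:
Using S = Gs * w / e
S = 2.64 * 0.21 / 0.78
S = 0.7108


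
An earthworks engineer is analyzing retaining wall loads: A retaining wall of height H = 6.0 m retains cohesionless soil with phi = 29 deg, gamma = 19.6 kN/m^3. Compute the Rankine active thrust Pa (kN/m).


Result: 122.41 kN/m

Derivation:
Compute active earth pressure coefficient:
Ka = tan^2(45 - phi/2) = tan^2(30.5) = 0.346974
Compute active force:
Pa = 0.5 * Ka * gamma * H^2
Pa = 0.5 * 0.346974 * 19.6 * 6.0^2
Pa = 122.41 kN/m


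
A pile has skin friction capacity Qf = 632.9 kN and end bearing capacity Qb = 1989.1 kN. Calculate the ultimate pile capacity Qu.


Result: 2622.0 kN

Derivation:
Using Qu = Qf + Qb
Qu = 632.9 + 1989.1
Qu = 2622.0 kN


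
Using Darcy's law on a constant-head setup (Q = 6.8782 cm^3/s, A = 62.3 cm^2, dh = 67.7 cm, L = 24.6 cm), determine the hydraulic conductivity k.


Result: 0.040117 cm/s

Derivation:
Compute hydraulic gradient:
i = dh / L = 67.7 / 24.6 = 2.75203
Then apply Darcy's law:
k = Q / (A * i)
k = 6.8782 / (62.3 * 2.75203)
k = 6.8782 / 171.452
k = 0.040117 cm/s


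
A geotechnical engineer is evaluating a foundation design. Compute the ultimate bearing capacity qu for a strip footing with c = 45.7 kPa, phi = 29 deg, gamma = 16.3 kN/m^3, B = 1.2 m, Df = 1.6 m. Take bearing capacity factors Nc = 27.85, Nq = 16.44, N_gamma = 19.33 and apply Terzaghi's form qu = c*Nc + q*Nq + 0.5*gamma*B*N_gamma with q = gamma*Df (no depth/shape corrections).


Compute qu = c*Nc + gamma*Df*Nq + 0.5*gamma*B*N_gamma
Term 1: 45.7 * 27.85 = 1272.745
Term 2: 16.3 * 1.6 * 16.44 = 428.7552
Term 3: 0.5 * 16.3 * 1.2 * 19.33 = 189.0474
qu = 1272.745 + 428.7552 + 189.0474
qu = 1890.55 kPa


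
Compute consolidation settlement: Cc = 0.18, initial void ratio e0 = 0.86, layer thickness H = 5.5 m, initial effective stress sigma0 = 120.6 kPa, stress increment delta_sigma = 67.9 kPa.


Result: 0.1032 m

Derivation:
Using Sc = Cc * H / (1 + e0) * log10((sigma0 + delta_sigma) / sigma0)
Stress ratio = (120.6 + 67.9) / 120.6 = 1.56302
log10(1.56302) = 0.193964
Cc * H / (1 + e0) = 0.18 * 5.5 / (1 + 0.86) = 0.532258
Sc = 0.532258 * 0.193964
Sc = 0.1032 m


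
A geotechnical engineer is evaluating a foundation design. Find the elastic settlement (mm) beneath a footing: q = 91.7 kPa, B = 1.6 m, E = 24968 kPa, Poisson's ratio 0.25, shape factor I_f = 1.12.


Using Se = q * B * (1 - nu^2) * I_f / E
1 - nu^2 = 1 - 0.25^2 = 0.9375
Se = 91.7 * 1.6 * 0.9375 * 1.12 / 24968
Se = 0.006170 m
Convert to mm: Se = 0.006170 * 1000 = 6.17 mm


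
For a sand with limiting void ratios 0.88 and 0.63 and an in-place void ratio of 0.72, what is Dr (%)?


Result: 64.0 %

Derivation:
Using Dr = (e_max - e) / (e_max - e_min) * 100
e_max - e = 0.88 - 0.72 = 0.16
e_max - e_min = 0.88 - 0.63 = 0.25
Dr = 0.16 / 0.25 * 100
Dr = 64.0 %


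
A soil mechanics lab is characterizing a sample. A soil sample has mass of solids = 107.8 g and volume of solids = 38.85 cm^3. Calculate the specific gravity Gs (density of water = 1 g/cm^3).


Result: 2.775

Derivation:
Using Gs = m_s / (V_s * rho_w)
Since rho_w = 1 g/cm^3:
Gs = 107.8 / 38.85
Gs = 2.775


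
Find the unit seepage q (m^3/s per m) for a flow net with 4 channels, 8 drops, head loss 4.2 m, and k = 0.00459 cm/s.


Result: 9.639e-05 m^3/s per m

Derivation:
Convert k to m/s for unit consistency with H:
k = 0.00459 cm/s = 0.00459 / 100 m/s = 4.59e-05 m/s
Using q = k * H * Nf / Nd
Nf / Nd = 4 / 8 = 0.5
q = 4.59e-05 * 4.2 * 0.5
q = 9.639e-05 m^3/s per m


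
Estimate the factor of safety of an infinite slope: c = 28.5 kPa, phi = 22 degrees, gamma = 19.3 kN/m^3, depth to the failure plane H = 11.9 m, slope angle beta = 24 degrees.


Using Fs = c / (gamma*H*sin(beta)*cos(beta)) + tan(phi)/tan(beta)
Cohesion contribution = 28.5 / (19.3*11.9*sin(24)*cos(24))
Cohesion contribution = 0.333962
Friction contribution = tan(22)/tan(24) = 0.907458
Fs = 0.333962 + 0.907458
Fs = 1.241


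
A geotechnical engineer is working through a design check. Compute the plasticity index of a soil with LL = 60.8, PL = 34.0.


Result: 26.8

Derivation:
Using PI = LL - PL
PI = 60.8 - 34.0
PI = 26.8


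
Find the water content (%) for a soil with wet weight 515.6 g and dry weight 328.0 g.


Using w = (m_wet - m_dry) / m_dry * 100
m_wet - m_dry = 515.6 - 328.0 = 187.6 g
w = 187.6 / 328.0 * 100
w = 57.2 %


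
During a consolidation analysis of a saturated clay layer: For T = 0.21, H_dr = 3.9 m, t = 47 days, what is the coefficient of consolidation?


Using cv = T * H_dr^2 / t
H_dr^2 = 3.9^2 = 15.21
cv = 0.21 * 15.21 / 47
cv = 0.06796 m^2/day


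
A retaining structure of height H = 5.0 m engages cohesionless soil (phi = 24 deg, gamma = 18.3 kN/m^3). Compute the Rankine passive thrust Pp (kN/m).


Compute passive earth pressure coefficient:
Kp = tan^2(45 + phi/2) = tan^2(57.0) = 2.371184
Compute passive force:
Pp = 0.5 * Kp * gamma * H^2
Pp = 0.5 * 2.371184 * 18.3 * 5.0^2
Pp = 542.41 kN/m


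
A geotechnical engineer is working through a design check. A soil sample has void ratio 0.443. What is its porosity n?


Using the relation n = e / (1 + e)
n = 0.443 / (1 + 0.443)
n = 0.443 / 1.443
n = 0.307


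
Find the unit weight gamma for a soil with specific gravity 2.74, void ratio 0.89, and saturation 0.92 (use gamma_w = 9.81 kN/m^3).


Result: 18.472 kN/m^3

Derivation:
Using gamma = gamma_w * (Gs + S*e) / (1 + e)
Numerator: Gs + S*e = 2.74 + 0.92*0.89 = 3.5588
Denominator: 1 + e = 1 + 0.89 = 1.89
gamma = 9.81 * 3.5588 / 1.89
gamma = 18.472 kN/m^3


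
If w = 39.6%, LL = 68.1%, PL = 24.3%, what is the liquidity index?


First compute the plasticity index:
PI = LL - PL = 68.1 - 24.3 = 43.8
Then compute the liquidity index:
LI = (w - PL) / PI
LI = (39.6 - 24.3) / 43.8
LI = 0.349


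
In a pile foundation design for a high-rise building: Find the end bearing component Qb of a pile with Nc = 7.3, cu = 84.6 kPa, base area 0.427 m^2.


Using Qb = Nc * cu * Ab
Qb = 7.3 * 84.6 * 0.427
Qb = 263.71 kN


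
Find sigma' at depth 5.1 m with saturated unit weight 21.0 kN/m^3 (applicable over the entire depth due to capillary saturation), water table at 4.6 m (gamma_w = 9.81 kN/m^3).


Result: 102.2 kPa

Derivation:
Total stress = gamma_sat * depth
sigma = 21.0 * 5.1 = 107.1 kPa
Pore water pressure u = gamma_w * (depth - d_wt)
u = 9.81 * (5.1 - 4.6) = 4.905 kPa
Effective stress = sigma - u
sigma' = 107.1 - 4.905 = 102.2 kPa


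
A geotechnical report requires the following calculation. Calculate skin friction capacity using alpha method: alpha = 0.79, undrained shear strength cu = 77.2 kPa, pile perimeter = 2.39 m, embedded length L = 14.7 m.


Result: 2142.69 kN

Derivation:
Using Qs = alpha * cu * perimeter * L
Qs = 0.79 * 77.2 * 2.39 * 14.7
Qs = 2142.69 kN


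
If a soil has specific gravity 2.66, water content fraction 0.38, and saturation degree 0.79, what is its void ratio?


Using the relation e = Gs * w / S
e = 2.66 * 0.38 / 0.79
e = 1.2795


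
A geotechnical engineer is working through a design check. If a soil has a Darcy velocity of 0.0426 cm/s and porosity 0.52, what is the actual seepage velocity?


Result: 0.08192 cm/s

Derivation:
Using v_s = v_d / n
v_s = 0.0426 / 0.52
v_s = 0.08192 cm/s


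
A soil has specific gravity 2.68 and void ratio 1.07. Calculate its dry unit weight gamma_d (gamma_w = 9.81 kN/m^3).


Result: 12.701 kN/m^3

Derivation:
Using gamma_d = Gs * gamma_w / (1 + e)
gamma_d = 2.68 * 9.81 / (1 + 1.07)
gamma_d = 2.68 * 9.81 / 2.07
gamma_d = 12.701 kN/m^3


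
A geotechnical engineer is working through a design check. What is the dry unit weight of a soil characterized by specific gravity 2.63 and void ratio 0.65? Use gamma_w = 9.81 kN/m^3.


Using gamma_d = Gs * gamma_w / (1 + e)
gamma_d = 2.63 * 9.81 / (1 + 0.65)
gamma_d = 2.63 * 9.81 / 1.65
gamma_d = 15.637 kN/m^3


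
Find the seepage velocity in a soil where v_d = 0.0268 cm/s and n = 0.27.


Using v_s = v_d / n
v_s = 0.0268 / 0.27
v_s = 0.09926 cm/s


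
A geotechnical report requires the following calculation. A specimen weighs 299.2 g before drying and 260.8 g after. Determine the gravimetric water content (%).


Result: 14.72 %

Derivation:
Using w = (m_wet - m_dry) / m_dry * 100
m_wet - m_dry = 299.2 - 260.8 = 38.4 g
w = 38.4 / 260.8 * 100
w = 14.72 %


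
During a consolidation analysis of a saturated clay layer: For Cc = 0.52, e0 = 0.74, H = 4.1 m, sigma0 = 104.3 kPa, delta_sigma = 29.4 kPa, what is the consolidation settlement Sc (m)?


Using Sc = Cc * H / (1 + e0) * log10((sigma0 + delta_sigma) / sigma0)
Stress ratio = (104.3 + 29.4) / 104.3 = 1.28188
log10(1.28188) = 0.107847
Cc * H / (1 + e0) = 0.52 * 4.1 / (1 + 0.74) = 1.22529
Sc = 1.22529 * 0.107847
Sc = 0.1321 m


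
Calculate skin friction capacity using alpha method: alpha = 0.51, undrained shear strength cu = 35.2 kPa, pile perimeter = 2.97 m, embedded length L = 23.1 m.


Using Qs = alpha * cu * perimeter * L
Qs = 0.51 * 35.2 * 2.97 * 23.1
Qs = 1231.63 kN


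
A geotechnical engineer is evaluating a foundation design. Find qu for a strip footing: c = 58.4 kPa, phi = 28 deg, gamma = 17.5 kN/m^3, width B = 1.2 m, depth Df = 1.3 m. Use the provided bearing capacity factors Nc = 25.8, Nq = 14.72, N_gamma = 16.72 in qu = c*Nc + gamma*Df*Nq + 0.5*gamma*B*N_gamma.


Compute qu = c*Nc + gamma*Df*Nq + 0.5*gamma*B*N_gamma
Term 1: 58.4 * 25.8 = 1506.72
Term 2: 17.5 * 1.3 * 14.72 = 334.88
Term 3: 0.5 * 17.5 * 1.2 * 16.72 = 175.56
qu = 1506.72 + 334.88 + 175.56
qu = 2017.16 kPa


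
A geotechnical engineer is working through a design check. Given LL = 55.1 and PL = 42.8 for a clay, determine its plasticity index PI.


Result: 12.3

Derivation:
Using PI = LL - PL
PI = 55.1 - 42.8
PI = 12.3


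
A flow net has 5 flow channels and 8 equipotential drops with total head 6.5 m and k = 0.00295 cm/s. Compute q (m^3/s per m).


Convert k to m/s for unit consistency with H:
k = 0.00295 cm/s = 0.00295 / 100 m/s = 2.95e-05 m/s
Using q = k * H * Nf / Nd
Nf / Nd = 5 / 8 = 0.625
q = 2.95e-05 * 6.5 * 0.625
q = 0.0001198 m^3/s per m


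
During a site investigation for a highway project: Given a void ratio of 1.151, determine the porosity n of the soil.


Result: 0.5351

Derivation:
Using the relation n = e / (1 + e)
n = 1.151 / (1 + 1.151)
n = 1.151 / 2.151
n = 0.5351


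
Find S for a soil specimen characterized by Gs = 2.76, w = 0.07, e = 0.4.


Using S = Gs * w / e
S = 2.76 * 0.07 / 0.4
S = 0.483


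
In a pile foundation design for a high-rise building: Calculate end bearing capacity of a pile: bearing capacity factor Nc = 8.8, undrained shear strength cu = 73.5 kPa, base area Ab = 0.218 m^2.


Using Qb = Nc * cu * Ab
Qb = 8.8 * 73.5 * 0.218
Qb = 141.0 kN


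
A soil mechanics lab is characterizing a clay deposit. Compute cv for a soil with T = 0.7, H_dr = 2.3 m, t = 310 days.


Using cv = T * H_dr^2 / t
H_dr^2 = 2.3^2 = 5.29
cv = 0.7 * 5.29 / 310
cv = 0.01195 m^2/day


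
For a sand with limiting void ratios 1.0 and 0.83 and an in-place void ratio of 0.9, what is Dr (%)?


Using Dr = (e_max - e) / (e_max - e_min) * 100
e_max - e = 1.0 - 0.9 = 0.1
e_max - e_min = 1.0 - 0.83 = 0.17
Dr = 0.1 / 0.17 * 100
Dr = 58.82 %


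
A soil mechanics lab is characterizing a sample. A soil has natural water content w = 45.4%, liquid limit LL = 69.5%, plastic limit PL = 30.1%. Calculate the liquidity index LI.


First compute the plasticity index:
PI = LL - PL = 69.5 - 30.1 = 39.4
Then compute the liquidity index:
LI = (w - PL) / PI
LI = (45.4 - 30.1) / 39.4
LI = 0.388


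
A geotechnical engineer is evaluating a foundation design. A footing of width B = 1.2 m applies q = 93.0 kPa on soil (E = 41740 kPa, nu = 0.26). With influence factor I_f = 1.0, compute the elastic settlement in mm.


Using Se = q * B * (1 - nu^2) * I_f / E
1 - nu^2 = 1 - 0.26^2 = 0.9324
Se = 93.0 * 1.2 * 0.9324 * 1.0 / 41740
Se = 0.002493 m
Convert to mm: Se = 0.002493 * 1000 = 2.493 mm


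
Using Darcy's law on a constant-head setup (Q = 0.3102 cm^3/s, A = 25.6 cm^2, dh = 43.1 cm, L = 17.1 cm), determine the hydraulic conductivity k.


Compute hydraulic gradient:
i = dh / L = 43.1 / 17.1 = 2.52047
Then apply Darcy's law:
k = Q / (A * i)
k = 0.3102 / (25.6 * 2.52047)
k = 0.3102 / 64.524
k = 0.004808 cm/s


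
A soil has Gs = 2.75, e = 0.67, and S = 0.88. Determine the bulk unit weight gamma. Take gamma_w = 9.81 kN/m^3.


Using gamma = gamma_w * (Gs + S*e) / (1 + e)
Numerator: Gs + S*e = 2.75 + 0.88*0.67 = 3.3396
Denominator: 1 + e = 1 + 0.67 = 1.67
gamma = 9.81 * 3.3396 / 1.67
gamma = 19.618 kN/m^3


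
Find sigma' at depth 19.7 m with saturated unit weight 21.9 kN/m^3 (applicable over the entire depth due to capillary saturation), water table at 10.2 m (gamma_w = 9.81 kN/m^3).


Total stress = gamma_sat * depth
sigma = 21.9 * 19.7 = 431.43 kPa
Pore water pressure u = gamma_w * (depth - d_wt)
u = 9.81 * (19.7 - 10.2) = 93.195 kPa
Effective stress = sigma - u
sigma' = 431.43 - 93.195 = 338.24 kPa


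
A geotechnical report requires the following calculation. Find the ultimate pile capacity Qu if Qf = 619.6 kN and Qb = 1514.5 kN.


Using Qu = Qf + Qb
Qu = 619.6 + 1514.5
Qu = 2134.1 kN


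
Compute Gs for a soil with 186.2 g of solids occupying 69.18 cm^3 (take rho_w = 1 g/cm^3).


Using Gs = m_s / (V_s * rho_w)
Since rho_w = 1 g/cm^3:
Gs = 186.2 / 69.18
Gs = 2.692


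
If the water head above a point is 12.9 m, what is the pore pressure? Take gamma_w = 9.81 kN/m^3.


Using u = gamma_w * h_w
u = 9.81 * 12.9
u = 126.55 kPa


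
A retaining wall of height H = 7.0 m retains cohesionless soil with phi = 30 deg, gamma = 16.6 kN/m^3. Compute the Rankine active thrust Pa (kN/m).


Result: 135.57 kN/m

Derivation:
Compute active earth pressure coefficient:
Ka = tan^2(45 - phi/2) = tan^2(30.0) = 0.333333
Compute active force:
Pa = 0.5 * Ka * gamma * H^2
Pa = 0.5 * 0.333333 * 16.6 * 7.0^2
Pa = 135.57 kN/m


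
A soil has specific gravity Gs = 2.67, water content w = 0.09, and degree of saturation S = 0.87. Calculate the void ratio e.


Result: 0.2762

Derivation:
Using the relation e = Gs * w / S
e = 2.67 * 0.09 / 0.87
e = 0.2762


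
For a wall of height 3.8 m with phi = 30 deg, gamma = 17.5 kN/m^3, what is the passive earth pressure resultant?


Result: 379.05 kN/m

Derivation:
Compute passive earth pressure coefficient:
Kp = tan^2(45 + phi/2) = tan^2(60.0) = 3
Compute passive force:
Pp = 0.5 * Kp * gamma * H^2
Pp = 0.5 * 3 * 17.5 * 3.8^2
Pp = 379.05 kN/m


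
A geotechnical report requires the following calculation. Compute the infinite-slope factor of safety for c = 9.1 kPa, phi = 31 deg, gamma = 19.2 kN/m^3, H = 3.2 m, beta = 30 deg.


Using Fs = c / (gamma*H*sin(beta)*cos(beta)) + tan(phi)/tan(beta)
Cohesion contribution = 9.1 / (19.2*3.2*sin(30)*cos(30))
Cohesion contribution = 0.34205
Friction contribution = tan(31)/tan(30) = 1.04072
Fs = 0.34205 + 1.04072
Fs = 1.383


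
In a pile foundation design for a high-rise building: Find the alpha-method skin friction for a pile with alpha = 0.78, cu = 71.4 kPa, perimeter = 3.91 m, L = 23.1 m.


Result: 5030.16 kN

Derivation:
Using Qs = alpha * cu * perimeter * L
Qs = 0.78 * 71.4 * 3.91 * 23.1
Qs = 5030.16 kN


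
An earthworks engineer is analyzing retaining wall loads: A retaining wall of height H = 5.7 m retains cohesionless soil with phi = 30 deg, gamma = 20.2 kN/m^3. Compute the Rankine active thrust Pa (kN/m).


Result: 109.38 kN/m

Derivation:
Compute active earth pressure coefficient:
Ka = tan^2(45 - phi/2) = tan^2(30.0) = 0.333333
Compute active force:
Pa = 0.5 * Ka * gamma * H^2
Pa = 0.5 * 0.333333 * 20.2 * 5.7^2
Pa = 109.38 kN/m


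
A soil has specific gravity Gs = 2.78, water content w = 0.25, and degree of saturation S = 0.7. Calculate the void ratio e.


Result: 0.9929

Derivation:
Using the relation e = Gs * w / S
e = 2.78 * 0.25 / 0.7
e = 0.9929


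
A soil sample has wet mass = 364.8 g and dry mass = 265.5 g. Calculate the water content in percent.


Result: 37.4 %

Derivation:
Using w = (m_wet - m_dry) / m_dry * 100
m_wet - m_dry = 364.8 - 265.5 = 99.3 g
w = 99.3 / 265.5 * 100
w = 37.4 %


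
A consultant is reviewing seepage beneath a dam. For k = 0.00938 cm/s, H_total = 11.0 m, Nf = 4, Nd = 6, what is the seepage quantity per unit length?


Convert k to m/s for unit consistency with H:
k = 0.00938 cm/s = 0.00938 / 100 m/s = 9.38e-05 m/s
Using q = k * H * Nf / Nd
Nf / Nd = 4 / 6 = 0.6667
q = 9.38e-05 * 11.0 * 0.6667
q = 0.0006879 m^3/s per m


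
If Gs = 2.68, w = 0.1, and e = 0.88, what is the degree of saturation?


Using S = Gs * w / e
S = 2.68 * 0.1 / 0.88
S = 0.3045


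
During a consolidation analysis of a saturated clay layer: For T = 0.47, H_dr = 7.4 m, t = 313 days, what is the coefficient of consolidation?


Using cv = T * H_dr^2 / t
H_dr^2 = 7.4^2 = 54.76
cv = 0.47 * 54.76 / 313
cv = 0.08223 m^2/day


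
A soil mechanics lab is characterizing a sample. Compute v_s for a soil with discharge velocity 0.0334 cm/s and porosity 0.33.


Using v_s = v_d / n
v_s = 0.0334 / 0.33
v_s = 0.10121 cm/s


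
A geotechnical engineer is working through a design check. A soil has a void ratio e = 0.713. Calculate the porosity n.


Using the relation n = e / (1 + e)
n = 0.713 / (1 + 0.713)
n = 0.713 / 1.713
n = 0.4162


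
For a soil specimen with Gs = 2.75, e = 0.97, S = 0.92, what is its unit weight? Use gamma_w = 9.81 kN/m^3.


Using gamma = gamma_w * (Gs + S*e) / (1 + e)
Numerator: Gs + S*e = 2.75 + 0.92*0.97 = 3.6424
Denominator: 1 + e = 1 + 0.97 = 1.97
gamma = 9.81 * 3.6424 / 1.97
gamma = 18.138 kN/m^3


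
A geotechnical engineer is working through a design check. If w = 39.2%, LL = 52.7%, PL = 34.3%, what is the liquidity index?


First compute the plasticity index:
PI = LL - PL = 52.7 - 34.3 = 18.4
Then compute the liquidity index:
LI = (w - PL) / PI
LI = (39.2 - 34.3) / 18.4
LI = 0.266


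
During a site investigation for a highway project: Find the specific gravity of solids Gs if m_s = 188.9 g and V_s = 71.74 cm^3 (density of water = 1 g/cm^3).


Result: 2.633

Derivation:
Using Gs = m_s / (V_s * rho_w)
Since rho_w = 1 g/cm^3:
Gs = 188.9 / 71.74
Gs = 2.633


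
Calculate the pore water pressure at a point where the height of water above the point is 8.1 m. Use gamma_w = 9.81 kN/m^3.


Using u = gamma_w * h_w
u = 9.81 * 8.1
u = 79.46 kPa


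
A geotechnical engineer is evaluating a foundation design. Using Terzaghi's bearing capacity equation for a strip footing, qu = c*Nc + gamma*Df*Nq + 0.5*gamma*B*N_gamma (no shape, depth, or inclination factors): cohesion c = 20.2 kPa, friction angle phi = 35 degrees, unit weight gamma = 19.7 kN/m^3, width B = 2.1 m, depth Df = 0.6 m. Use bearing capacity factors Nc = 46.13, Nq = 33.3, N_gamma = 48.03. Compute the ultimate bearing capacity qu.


Result: 2318.93 kPa

Derivation:
Compute qu = c*Nc + gamma*Df*Nq + 0.5*gamma*B*N_gamma
Term 1: 20.2 * 46.13 = 931.826
Term 2: 19.7 * 0.6 * 33.3 = 393.606
Term 3: 0.5 * 19.7 * 2.1 * 48.03 = 993.50055
qu = 931.826 + 393.606 + 993.50055
qu = 2318.93 kPa


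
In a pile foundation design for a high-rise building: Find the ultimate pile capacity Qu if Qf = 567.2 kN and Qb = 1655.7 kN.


Result: 2222.9 kN

Derivation:
Using Qu = Qf + Qb
Qu = 567.2 + 1655.7
Qu = 2222.9 kN


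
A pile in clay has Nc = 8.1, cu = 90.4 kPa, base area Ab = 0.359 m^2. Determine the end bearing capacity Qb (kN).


Using Qb = Nc * cu * Ab
Qb = 8.1 * 90.4 * 0.359
Qb = 262.87 kN


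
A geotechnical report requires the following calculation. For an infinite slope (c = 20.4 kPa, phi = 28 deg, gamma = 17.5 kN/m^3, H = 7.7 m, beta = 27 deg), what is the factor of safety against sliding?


Using Fs = c / (gamma*H*sin(beta)*cos(beta)) + tan(phi)/tan(beta)
Cohesion contribution = 20.4 / (17.5*7.7*sin(27)*cos(27))
Cohesion contribution = 0.37426
Friction contribution = tan(28)/tan(27) = 1.04354
Fs = 0.37426 + 1.04354
Fs = 1.418


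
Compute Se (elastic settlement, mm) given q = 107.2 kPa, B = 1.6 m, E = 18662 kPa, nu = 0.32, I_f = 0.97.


Using Se = q * B * (1 - nu^2) * I_f / E
1 - nu^2 = 1 - 0.32^2 = 0.8976
Se = 107.2 * 1.6 * 0.8976 * 0.97 / 18662
Se = 0.008002 m
Convert to mm: Se = 0.008002 * 1000 = 8.002 mm


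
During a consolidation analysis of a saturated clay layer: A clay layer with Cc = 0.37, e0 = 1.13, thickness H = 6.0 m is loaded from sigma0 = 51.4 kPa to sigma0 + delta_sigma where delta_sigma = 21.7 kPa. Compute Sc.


Using Sc = Cc * H / (1 + e0) * log10((sigma0 + delta_sigma) / sigma0)
Stress ratio = (51.4 + 21.7) / 51.4 = 1.42218
log10(1.42218) = 0.152954
Cc * H / (1 + e0) = 0.37 * 6.0 / (1 + 1.13) = 1.04225
Sc = 1.04225 * 0.152954
Sc = 0.1594 m


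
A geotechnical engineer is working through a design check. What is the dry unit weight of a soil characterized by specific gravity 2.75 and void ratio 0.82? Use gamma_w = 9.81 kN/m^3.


Using gamma_d = Gs * gamma_w / (1 + e)
gamma_d = 2.75 * 9.81 / (1 + 0.82)
gamma_d = 2.75 * 9.81 / 1.82
gamma_d = 14.823 kN/m^3


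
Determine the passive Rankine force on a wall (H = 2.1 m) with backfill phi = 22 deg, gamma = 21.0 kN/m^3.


Compute passive earth pressure coefficient:
Kp = tan^2(45 + phi/2) = tan^2(56.0) = 2.197987
Compute passive force:
Pp = 0.5 * Kp * gamma * H^2
Pp = 0.5 * 2.197987 * 21.0 * 2.1^2
Pp = 101.78 kN/m


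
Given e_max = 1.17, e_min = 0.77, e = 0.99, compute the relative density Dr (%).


Result: 45.0 %

Derivation:
Using Dr = (e_max - e) / (e_max - e_min) * 100
e_max - e = 1.17 - 0.99 = 0.18
e_max - e_min = 1.17 - 0.77 = 0.4
Dr = 0.18 / 0.4 * 100
Dr = 45.0 %


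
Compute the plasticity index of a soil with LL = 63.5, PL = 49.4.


Using PI = LL - PL
PI = 63.5 - 49.4
PI = 14.1


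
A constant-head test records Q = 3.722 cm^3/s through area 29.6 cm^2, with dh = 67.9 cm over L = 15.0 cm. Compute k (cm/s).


Result: 0.027778 cm/s

Derivation:
Compute hydraulic gradient:
i = dh / L = 67.9 / 15.0 = 4.52667
Then apply Darcy's law:
k = Q / (A * i)
k = 3.722 / (29.6 * 4.52667)
k = 3.722 / 133.989
k = 0.027778 cm/s


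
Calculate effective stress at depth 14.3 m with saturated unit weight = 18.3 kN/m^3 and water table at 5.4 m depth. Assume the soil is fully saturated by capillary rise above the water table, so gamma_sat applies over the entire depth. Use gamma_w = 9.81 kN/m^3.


Total stress = gamma_sat * depth
sigma = 18.3 * 14.3 = 261.69 kPa
Pore water pressure u = gamma_w * (depth - d_wt)
u = 9.81 * (14.3 - 5.4) = 87.309 kPa
Effective stress = sigma - u
sigma' = 261.69 - 87.309 = 174.38 kPa


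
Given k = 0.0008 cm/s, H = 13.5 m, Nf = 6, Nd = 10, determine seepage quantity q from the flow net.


Result: 6.48e-05 m^3/s per m

Derivation:
Convert k to m/s for unit consistency with H:
k = 0.0008 cm/s = 0.0008 / 100 m/s = 8e-06 m/s
Using q = k * H * Nf / Nd
Nf / Nd = 6 / 10 = 0.6
q = 8e-06 * 13.5 * 0.6
q = 6.48e-05 m^3/s per m


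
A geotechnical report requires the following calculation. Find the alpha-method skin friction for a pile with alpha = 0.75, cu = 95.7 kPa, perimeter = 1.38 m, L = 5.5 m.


Result: 544.77 kN

Derivation:
Using Qs = alpha * cu * perimeter * L
Qs = 0.75 * 95.7 * 1.38 * 5.5
Qs = 544.77 kN


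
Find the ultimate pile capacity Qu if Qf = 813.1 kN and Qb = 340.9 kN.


Using Qu = Qf + Qb
Qu = 813.1 + 340.9
Qu = 1154.0 kN


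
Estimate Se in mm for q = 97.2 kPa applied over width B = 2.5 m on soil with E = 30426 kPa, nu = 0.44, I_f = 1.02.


Result: 6.569 mm

Derivation:
Using Se = q * B * (1 - nu^2) * I_f / E
1 - nu^2 = 1 - 0.44^2 = 0.8064
Se = 97.2 * 2.5 * 0.8064 * 1.02 / 30426
Se = 0.006569 m
Convert to mm: Se = 0.006569 * 1000 = 6.569 mm


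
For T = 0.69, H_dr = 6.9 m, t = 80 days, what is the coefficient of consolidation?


Result: 0.41064 m^2/day

Derivation:
Using cv = T * H_dr^2 / t
H_dr^2 = 6.9^2 = 47.61
cv = 0.69 * 47.61 / 80
cv = 0.41064 m^2/day


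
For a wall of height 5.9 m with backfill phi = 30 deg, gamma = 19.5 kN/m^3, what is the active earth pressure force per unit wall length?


Result: 113.13 kN/m

Derivation:
Compute active earth pressure coefficient:
Ka = tan^2(45 - phi/2) = tan^2(30.0) = 0.333333
Compute active force:
Pa = 0.5 * Ka * gamma * H^2
Pa = 0.5 * 0.333333 * 19.5 * 5.9^2
Pa = 113.13 kN/m


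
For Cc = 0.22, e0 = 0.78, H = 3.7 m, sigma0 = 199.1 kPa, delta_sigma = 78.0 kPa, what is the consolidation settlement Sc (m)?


Using Sc = Cc * H / (1 + e0) * log10((sigma0 + delta_sigma) / sigma0)
Stress ratio = (199.1 + 78.0) / 199.1 = 1.39176
log10(1.39176) = 0.143565
Cc * H / (1 + e0) = 0.22 * 3.7 / (1 + 0.78) = 0.457303
Sc = 0.457303 * 0.143565
Sc = 0.0657 m


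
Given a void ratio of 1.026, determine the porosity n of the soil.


Using the relation n = e / (1 + e)
n = 1.026 / (1 + 1.026)
n = 1.026 / 2.026
n = 0.5064


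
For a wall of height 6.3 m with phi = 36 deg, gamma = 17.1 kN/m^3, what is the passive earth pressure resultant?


Compute passive earth pressure coefficient:
Kp = tan^2(45 + phi/2) = tan^2(63.0) = 3.85184
Compute passive force:
Pp = 0.5 * Kp * gamma * H^2
Pp = 0.5 * 3.85184 * 17.1 * 6.3^2
Pp = 1307.12 kN/m


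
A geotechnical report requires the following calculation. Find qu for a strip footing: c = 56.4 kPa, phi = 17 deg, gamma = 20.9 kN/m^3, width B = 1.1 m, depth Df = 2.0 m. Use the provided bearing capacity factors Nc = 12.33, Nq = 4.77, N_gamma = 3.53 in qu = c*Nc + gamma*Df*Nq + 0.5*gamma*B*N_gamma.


Compute qu = c*Nc + gamma*Df*Nq + 0.5*gamma*B*N_gamma
Term 1: 56.4 * 12.33 = 695.412
Term 2: 20.9 * 2.0 * 4.77 = 199.386
Term 3: 0.5 * 20.9 * 1.1 * 3.53 = 40.57735
qu = 695.412 + 199.386 + 40.57735
qu = 935.38 kPa


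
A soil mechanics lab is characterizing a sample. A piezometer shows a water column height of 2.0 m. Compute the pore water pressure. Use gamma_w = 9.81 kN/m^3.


Using u = gamma_w * h_w
u = 9.81 * 2.0
u = 19.62 kPa


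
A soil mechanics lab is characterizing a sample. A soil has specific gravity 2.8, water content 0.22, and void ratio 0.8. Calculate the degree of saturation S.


Result: 0.77

Derivation:
Using S = Gs * w / e
S = 2.8 * 0.22 / 0.8
S = 0.77


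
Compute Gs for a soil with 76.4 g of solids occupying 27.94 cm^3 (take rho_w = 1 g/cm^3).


Using Gs = m_s / (V_s * rho_w)
Since rho_w = 1 g/cm^3:
Gs = 76.4 / 27.94
Gs = 2.734


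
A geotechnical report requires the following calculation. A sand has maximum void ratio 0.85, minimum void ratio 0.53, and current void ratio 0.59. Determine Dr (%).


Using Dr = (e_max - e) / (e_max - e_min) * 100
e_max - e = 0.85 - 0.59 = 0.26
e_max - e_min = 0.85 - 0.53 = 0.32
Dr = 0.26 / 0.32 * 100
Dr = 81.25 %


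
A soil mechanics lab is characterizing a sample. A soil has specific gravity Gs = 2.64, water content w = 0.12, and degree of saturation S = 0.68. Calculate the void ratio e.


Result: 0.4659

Derivation:
Using the relation e = Gs * w / S
e = 2.64 * 0.12 / 0.68
e = 0.4659


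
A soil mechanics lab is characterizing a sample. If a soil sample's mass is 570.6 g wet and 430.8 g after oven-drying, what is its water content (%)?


Result: 32.45 %

Derivation:
Using w = (m_wet - m_dry) / m_dry * 100
m_wet - m_dry = 570.6 - 430.8 = 139.8 g
w = 139.8 / 430.8 * 100
w = 32.45 %


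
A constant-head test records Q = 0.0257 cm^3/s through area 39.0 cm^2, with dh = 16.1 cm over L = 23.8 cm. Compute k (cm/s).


Result: 0.000974 cm/s

Derivation:
Compute hydraulic gradient:
i = dh / L = 16.1 / 23.8 = 0.676471
Then apply Darcy's law:
k = Q / (A * i)
k = 0.0257 / (39.0 * 0.676471)
k = 0.0257 / 26.3824
k = 0.000974 cm/s


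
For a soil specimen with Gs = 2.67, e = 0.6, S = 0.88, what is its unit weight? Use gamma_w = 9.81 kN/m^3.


Using gamma = gamma_w * (Gs + S*e) / (1 + e)
Numerator: Gs + S*e = 2.67 + 0.88*0.6 = 3.198
Denominator: 1 + e = 1 + 0.6 = 1.6
gamma = 9.81 * 3.198 / 1.6
gamma = 19.608 kN/m^3


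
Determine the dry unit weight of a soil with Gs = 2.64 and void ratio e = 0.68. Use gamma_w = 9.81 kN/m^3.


Using gamma_d = Gs * gamma_w / (1 + e)
gamma_d = 2.64 * 9.81 / (1 + 0.68)
gamma_d = 2.64 * 9.81 / 1.68
gamma_d = 15.416 kN/m^3


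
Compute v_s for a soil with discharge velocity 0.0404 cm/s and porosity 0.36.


Result: 0.11222 cm/s

Derivation:
Using v_s = v_d / n
v_s = 0.0404 / 0.36
v_s = 0.11222 cm/s


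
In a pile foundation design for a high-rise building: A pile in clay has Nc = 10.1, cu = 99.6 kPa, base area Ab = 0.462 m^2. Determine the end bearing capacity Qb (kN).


Using Qb = Nc * cu * Ab
Qb = 10.1 * 99.6 * 0.462
Qb = 464.75 kN


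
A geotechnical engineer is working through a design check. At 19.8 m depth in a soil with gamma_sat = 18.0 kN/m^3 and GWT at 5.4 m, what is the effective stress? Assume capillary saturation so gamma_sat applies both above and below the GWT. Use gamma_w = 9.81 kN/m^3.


Total stress = gamma_sat * depth
sigma = 18.0 * 19.8 = 356.4 kPa
Pore water pressure u = gamma_w * (depth - d_wt)
u = 9.81 * (19.8 - 5.4) = 141.264 kPa
Effective stress = sigma - u
sigma' = 356.4 - 141.264 = 215.14 kPa


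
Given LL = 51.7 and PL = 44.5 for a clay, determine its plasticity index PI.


Result: 7.2

Derivation:
Using PI = LL - PL
PI = 51.7 - 44.5
PI = 7.2


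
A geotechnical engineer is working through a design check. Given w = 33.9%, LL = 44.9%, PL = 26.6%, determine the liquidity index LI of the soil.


First compute the plasticity index:
PI = LL - PL = 44.9 - 26.6 = 18.3
Then compute the liquidity index:
LI = (w - PL) / PI
LI = (33.9 - 26.6) / 18.3
LI = 0.399


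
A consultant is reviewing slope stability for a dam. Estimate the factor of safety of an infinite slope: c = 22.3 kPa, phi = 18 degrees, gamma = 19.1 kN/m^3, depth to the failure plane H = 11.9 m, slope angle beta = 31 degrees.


Using Fs = c / (gamma*H*sin(beta)*cos(beta)) + tan(phi)/tan(beta)
Cohesion contribution = 22.3 / (19.1*11.9*sin(31)*cos(31))
Cohesion contribution = 0.222239
Friction contribution = tan(18)/tan(31) = 0.540757
Fs = 0.222239 + 0.540757
Fs = 0.763


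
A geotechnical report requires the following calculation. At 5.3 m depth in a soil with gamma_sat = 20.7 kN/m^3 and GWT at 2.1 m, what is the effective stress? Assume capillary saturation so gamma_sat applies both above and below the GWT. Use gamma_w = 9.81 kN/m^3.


Total stress = gamma_sat * depth
sigma = 20.7 * 5.3 = 109.71 kPa
Pore water pressure u = gamma_w * (depth - d_wt)
u = 9.81 * (5.3 - 2.1) = 31.392 kPa
Effective stress = sigma - u
sigma' = 109.71 - 31.392 = 78.32 kPa


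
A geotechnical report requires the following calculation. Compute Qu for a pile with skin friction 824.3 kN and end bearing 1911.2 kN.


Using Qu = Qf + Qb
Qu = 824.3 + 1911.2
Qu = 2735.5 kN


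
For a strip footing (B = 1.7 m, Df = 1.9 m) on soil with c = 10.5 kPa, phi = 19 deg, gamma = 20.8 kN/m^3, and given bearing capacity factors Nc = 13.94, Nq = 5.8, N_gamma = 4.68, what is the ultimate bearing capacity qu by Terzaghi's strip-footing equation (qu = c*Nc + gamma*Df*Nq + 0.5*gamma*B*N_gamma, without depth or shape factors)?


Result: 458.33 kPa

Derivation:
Compute qu = c*Nc + gamma*Df*Nq + 0.5*gamma*B*N_gamma
Term 1: 10.5 * 13.94 = 146.37
Term 2: 20.8 * 1.9 * 5.8 = 229.216
Term 3: 0.5 * 20.8 * 1.7 * 4.68 = 82.7424
qu = 146.37 + 229.216 + 82.7424
qu = 458.33 kPa


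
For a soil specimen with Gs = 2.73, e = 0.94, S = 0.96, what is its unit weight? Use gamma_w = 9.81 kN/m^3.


Result: 18.368 kN/m^3

Derivation:
Using gamma = gamma_w * (Gs + S*e) / (1 + e)
Numerator: Gs + S*e = 2.73 + 0.96*0.94 = 3.6324
Denominator: 1 + e = 1 + 0.94 = 1.94
gamma = 9.81 * 3.6324 / 1.94
gamma = 18.368 kN/m^3


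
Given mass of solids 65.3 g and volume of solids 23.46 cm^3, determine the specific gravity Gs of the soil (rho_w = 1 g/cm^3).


Using Gs = m_s / (V_s * rho_w)
Since rho_w = 1 g/cm^3:
Gs = 65.3 / 23.46
Gs = 2.783


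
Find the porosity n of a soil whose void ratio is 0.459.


Using the relation n = e / (1 + e)
n = 0.459 / (1 + 0.459)
n = 0.459 / 1.459
n = 0.3146


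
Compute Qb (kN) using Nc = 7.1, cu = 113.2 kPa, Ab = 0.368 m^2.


Result: 295.77 kN

Derivation:
Using Qb = Nc * cu * Ab
Qb = 7.1 * 113.2 * 0.368
Qb = 295.77 kN


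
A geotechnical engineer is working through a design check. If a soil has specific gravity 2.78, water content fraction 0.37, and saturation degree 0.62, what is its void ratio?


Using the relation e = Gs * w / S
e = 2.78 * 0.37 / 0.62
e = 1.659


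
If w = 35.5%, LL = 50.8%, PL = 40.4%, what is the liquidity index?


First compute the plasticity index:
PI = LL - PL = 50.8 - 40.4 = 10.4
Then compute the liquidity index:
LI = (w - PL) / PI
LI = (35.5 - 40.4) / 10.4
LI = -0.471


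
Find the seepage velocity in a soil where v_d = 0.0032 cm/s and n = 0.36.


Result: 0.00889 cm/s

Derivation:
Using v_s = v_d / n
v_s = 0.0032 / 0.36
v_s = 0.00889 cm/s


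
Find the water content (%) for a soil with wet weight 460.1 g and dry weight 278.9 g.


Result: 64.97 %

Derivation:
Using w = (m_wet - m_dry) / m_dry * 100
m_wet - m_dry = 460.1 - 278.9 = 181.2 g
w = 181.2 / 278.9 * 100
w = 64.97 %


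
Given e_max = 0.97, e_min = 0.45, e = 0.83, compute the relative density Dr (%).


Using Dr = (e_max - e) / (e_max - e_min) * 100
e_max - e = 0.97 - 0.83 = 0.14
e_max - e_min = 0.97 - 0.45 = 0.52
Dr = 0.14 / 0.52 * 100
Dr = 26.92 %


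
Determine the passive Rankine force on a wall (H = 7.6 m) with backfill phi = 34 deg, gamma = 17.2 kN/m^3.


Result: 1757.02 kN/m

Derivation:
Compute passive earth pressure coefficient:
Kp = tan^2(45 + phi/2) = tan^2(62.0) = 3.537132
Compute passive force:
Pp = 0.5 * Kp * gamma * H^2
Pp = 0.5 * 3.537132 * 17.2 * 7.6^2
Pp = 1757.02 kN/m


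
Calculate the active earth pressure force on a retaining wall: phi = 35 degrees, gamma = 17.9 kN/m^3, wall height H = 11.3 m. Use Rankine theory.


Compute active earth pressure coefficient:
Ka = tan^2(45 - phi/2) = tan^2(27.5) = 0.27099
Compute active force:
Pa = 0.5 * Ka * gamma * H^2
Pa = 0.5 * 0.27099 * 17.9 * 11.3^2
Pa = 309.69 kN/m


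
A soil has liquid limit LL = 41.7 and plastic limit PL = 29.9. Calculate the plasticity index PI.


Using PI = LL - PL
PI = 41.7 - 29.9
PI = 11.8


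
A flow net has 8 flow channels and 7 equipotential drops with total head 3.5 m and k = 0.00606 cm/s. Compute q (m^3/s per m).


Result: 0.0002424 m^3/s per m

Derivation:
Convert k to m/s for unit consistency with H:
k = 0.00606 cm/s = 0.00606 / 100 m/s = 6.06e-05 m/s
Using q = k * H * Nf / Nd
Nf / Nd = 8 / 7 = 1.1429
q = 6.06e-05 * 3.5 * 1.1429
q = 0.0002424 m^3/s per m


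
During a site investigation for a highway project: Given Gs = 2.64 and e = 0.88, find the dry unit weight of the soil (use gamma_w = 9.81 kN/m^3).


Using gamma_d = Gs * gamma_w / (1 + e)
gamma_d = 2.64 * 9.81 / (1 + 0.88)
gamma_d = 2.64 * 9.81 / 1.88
gamma_d = 13.776 kN/m^3


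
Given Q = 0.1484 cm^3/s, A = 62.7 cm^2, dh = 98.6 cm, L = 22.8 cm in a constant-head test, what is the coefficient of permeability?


Compute hydraulic gradient:
i = dh / L = 98.6 / 22.8 = 4.32456
Then apply Darcy's law:
k = Q / (A * i)
k = 0.1484 / (62.7 * 4.32456)
k = 0.1484 / 271.15
k = 0.000547 cm/s


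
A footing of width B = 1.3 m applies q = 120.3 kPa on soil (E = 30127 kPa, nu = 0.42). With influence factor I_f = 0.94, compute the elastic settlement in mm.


Using Se = q * B * (1 - nu^2) * I_f / E
1 - nu^2 = 1 - 0.42^2 = 0.8236
Se = 120.3 * 1.3 * 0.8236 * 0.94 / 30127
Se = 0.004019 m
Convert to mm: Se = 0.004019 * 1000 = 4.019 mm


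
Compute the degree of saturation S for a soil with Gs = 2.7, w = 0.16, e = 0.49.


Result: 0.8816

Derivation:
Using S = Gs * w / e
S = 2.7 * 0.16 / 0.49
S = 0.8816


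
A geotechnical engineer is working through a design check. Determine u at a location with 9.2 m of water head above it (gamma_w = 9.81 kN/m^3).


Result: 90.25 kPa

Derivation:
Using u = gamma_w * h_w
u = 9.81 * 9.2
u = 90.25 kPa


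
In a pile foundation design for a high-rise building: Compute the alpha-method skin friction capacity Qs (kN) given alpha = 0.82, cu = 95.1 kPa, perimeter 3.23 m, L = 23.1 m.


Result: 5818.47 kN

Derivation:
Using Qs = alpha * cu * perimeter * L
Qs = 0.82 * 95.1 * 3.23 * 23.1
Qs = 5818.47 kN


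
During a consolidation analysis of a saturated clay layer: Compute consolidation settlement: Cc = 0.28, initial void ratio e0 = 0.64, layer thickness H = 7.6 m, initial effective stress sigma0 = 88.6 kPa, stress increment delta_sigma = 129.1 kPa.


Using Sc = Cc * H / (1 + e0) * log10((sigma0 + delta_sigma) / sigma0)
Stress ratio = (88.6 + 129.1) / 88.6 = 2.45711
log10(2.45711) = 0.390425
Cc * H / (1 + e0) = 0.28 * 7.6 / (1 + 0.64) = 1.29756
Sc = 1.29756 * 0.390425
Sc = 0.5066 m


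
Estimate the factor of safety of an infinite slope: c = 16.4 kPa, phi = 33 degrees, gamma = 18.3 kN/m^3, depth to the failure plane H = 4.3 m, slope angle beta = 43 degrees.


Using Fs = c / (gamma*H*sin(beta)*cos(beta)) + tan(phi)/tan(beta)
Cohesion contribution = 16.4 / (18.3*4.3*sin(43)*cos(43))
Cohesion contribution = 0.417843
Friction contribution = tan(33)/tan(43) = 0.696404
Fs = 0.417843 + 0.696404
Fs = 1.114


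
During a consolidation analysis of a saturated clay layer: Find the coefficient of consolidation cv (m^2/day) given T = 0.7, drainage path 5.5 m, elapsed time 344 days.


Using cv = T * H_dr^2 / t
H_dr^2 = 5.5^2 = 30.25
cv = 0.7 * 30.25 / 344
cv = 0.06156 m^2/day


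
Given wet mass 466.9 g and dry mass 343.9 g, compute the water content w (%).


Using w = (m_wet - m_dry) / m_dry * 100
m_wet - m_dry = 466.9 - 343.9 = 123.0 g
w = 123.0 / 343.9 * 100
w = 35.77 %


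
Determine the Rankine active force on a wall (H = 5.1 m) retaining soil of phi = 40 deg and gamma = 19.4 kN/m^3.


Result: 54.86 kN/m

Derivation:
Compute active earth pressure coefficient:
Ka = tan^2(45 - phi/2) = tan^2(25.0) = 0.217443
Compute active force:
Pa = 0.5 * Ka * gamma * H^2
Pa = 0.5 * 0.217443 * 19.4 * 5.1^2
Pa = 54.86 kN/m


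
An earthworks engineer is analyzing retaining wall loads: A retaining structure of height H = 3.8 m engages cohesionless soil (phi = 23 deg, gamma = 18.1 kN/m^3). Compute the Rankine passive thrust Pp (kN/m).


Compute passive earth pressure coefficient:
Kp = tan^2(45 + phi/2) = tan^2(56.5) = 2.282623
Compute passive force:
Pp = 0.5 * Kp * gamma * H^2
Pp = 0.5 * 2.282623 * 18.1 * 3.8^2
Pp = 298.3 kN/m


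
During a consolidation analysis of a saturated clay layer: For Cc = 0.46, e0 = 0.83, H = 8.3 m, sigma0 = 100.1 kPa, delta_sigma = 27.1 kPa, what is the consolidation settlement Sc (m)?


Using Sc = Cc * H / (1 + e0) * log10((sigma0 + delta_sigma) / sigma0)
Stress ratio = (100.1 + 27.1) / 100.1 = 1.27073
log10(1.27073) = 0.104053
Cc * H / (1 + e0) = 0.46 * 8.3 / (1 + 0.83) = 2.08634
Sc = 2.08634 * 0.104053
Sc = 0.2171 m


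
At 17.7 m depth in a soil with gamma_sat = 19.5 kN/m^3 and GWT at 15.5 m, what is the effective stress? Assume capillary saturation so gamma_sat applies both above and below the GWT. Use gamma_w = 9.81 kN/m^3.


Result: 323.57 kPa

Derivation:
Total stress = gamma_sat * depth
sigma = 19.5 * 17.7 = 345.15 kPa
Pore water pressure u = gamma_w * (depth - d_wt)
u = 9.81 * (17.7 - 15.5) = 21.582 kPa
Effective stress = sigma - u
sigma' = 345.15 - 21.582 = 323.57 kPa


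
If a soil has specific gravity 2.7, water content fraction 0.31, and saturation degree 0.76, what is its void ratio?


Using the relation e = Gs * w / S
e = 2.7 * 0.31 / 0.76
e = 1.1013
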